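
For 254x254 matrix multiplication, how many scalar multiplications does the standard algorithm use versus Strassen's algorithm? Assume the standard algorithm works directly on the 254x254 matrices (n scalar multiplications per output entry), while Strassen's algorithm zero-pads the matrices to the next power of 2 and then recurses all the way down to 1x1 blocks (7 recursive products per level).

Matrix multiplication for 254x254 matrices:

Strassen's algorithm requires power-of-2 dimensions. Pad 254x254 to 256x256 (next power of 2).

Standard algorithm: 254^3 = 16387064 multiplications
Strassen's algorithm: 7^(log2(256)) = 7^8 = 5764801 multiplications
Savings: 16387064 - 5764801 = 10622263 multiplications

Standard: 16387064 multiplications (254^3). Strassen: 5764801 multiplications (7^8, after padding to 256x256). Strassen reduces 8 recursive multiplications to 7 at each level.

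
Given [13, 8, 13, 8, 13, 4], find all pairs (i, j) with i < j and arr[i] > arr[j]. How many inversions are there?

Finding inversions in [13, 8, 13, 8, 13, 4]:

(0, 1): arr[0]=13 > arr[1]=8
(0, 3): arr[0]=13 > arr[3]=8
(0, 5): arr[0]=13 > arr[5]=4
(1, 5): arr[1]=8 > arr[5]=4
(2, 3): arr[2]=13 > arr[3]=8
(2, 5): arr[2]=13 > arr[5]=4
(3, 5): arr[3]=8 > arr[5]=4
(4, 5): arr[4]=13 > arr[5]=4

Total inversions: 8

The array has 8 inversion(s): (0,1), (0,3), (0,5), (1,5), (2,3), (2,5), (3,5), (4,5). Each pair (i,j) satisfies i < j and arr[i] > arr[j].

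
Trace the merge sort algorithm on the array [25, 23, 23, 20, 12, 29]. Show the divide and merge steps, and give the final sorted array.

Merge sort trace:

Split: [25, 23, 23, 20, 12, 29] -> [25, 23, 23] and [20, 12, 29]
  Split: [25, 23, 23] -> [25] and [23, 23]
    Split: [23, 23] -> [23] and [23]
    Merge: [23] + [23] -> [23, 23]
  Merge: [25] + [23, 23] -> [23, 23, 25]
  Split: [20, 12, 29] -> [20] and [12, 29]
    Split: [12, 29] -> [12] and [29]
    Merge: [12] + [29] -> [12, 29]
  Merge: [20] + [12, 29] -> [12, 20, 29]
Merge: [23, 23, 25] + [12, 20, 29] -> [12, 20, 23, 23, 25, 29]

Final sorted array: [12, 20, 23, 23, 25, 29]

The merge sort proceeds by recursively splitting the array and merging sorted halves.
After all merges, the sorted array is [12, 20, 23, 23, 25, 29].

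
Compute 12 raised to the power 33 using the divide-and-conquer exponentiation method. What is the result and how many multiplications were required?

Computing 12^33 by squaring (build up from 12^1; each line after the first costs one multiplication):

12^1 = 12
12^2 = (12^1)^2 = 12^2 = 144
12^4 = (12^2)^2 = 144^2 = 20736
12^8 = (12^4)^2 = 20736^2 = 429981696
12^16 = (12^8)^2 = 429981696^2 = 184884258895036416
12^32 = (12^16)^2 = 184884258895036416^2 = 34182189187166852111368841966125056
12^33 = 12 * 12^32 = 12 * 34182189187166852111368841966125056 = 410186270246002225336426103593500672

Result: 410186270246002225336426103593500672
Multiplications needed: 6 (6 lines after 12^1)

12^33 = 410186270246002225336426103593500672. Using exponentiation by squaring, this requires 6 multiplications. The key idea: if the exponent is even, square the half-power; if odd, multiply by the base once.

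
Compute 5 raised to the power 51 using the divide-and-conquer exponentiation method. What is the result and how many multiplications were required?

Computing 5^51 by squaring (build up from 5^1; each line after the first costs one multiplication):

5^1 = 5
5^2 = (5^1)^2 = 5^2 = 25
5^3 = 5 * 5^2 = 5 * 25 = 125
5^6 = (5^3)^2 = 125^2 = 15625
5^12 = (5^6)^2 = 15625^2 = 244140625
5^24 = (5^12)^2 = 244140625^2 = 59604644775390625
5^25 = 5 * 5^24 = 5 * 59604644775390625 = 298023223876953125
5^50 = (5^25)^2 = 298023223876953125^2 = 88817841970012523233890533447265625
5^51 = 5 * 5^50 = 5 * 88817841970012523233890533447265625 = 444089209850062616169452667236328125

Result: 444089209850062616169452667236328125
Multiplications needed: 8 (8 lines after 5^1)

5^51 = 444089209850062616169452667236328125. Using exponentiation by squaring, this requires 8 multiplications. The key idea: if the exponent is even, square the half-power; if odd, multiply by the base once.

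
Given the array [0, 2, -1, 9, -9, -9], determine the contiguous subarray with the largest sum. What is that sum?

Using Kadane's algorithm on [0, 2, -1, 9, -9, -9]:

Scanning through the array:
Position 1 (value 2): max_ending_here = 2, max_so_far = 2
Position 2 (value -1): max_ending_here = 1, max_so_far = 2
Position 3 (value 9): max_ending_here = 10, max_so_far = 10
Position 4 (value -9): max_ending_here = 1, max_so_far = 10
Position 5 (value -9): max_ending_here = -8, max_so_far = 10

Maximum subarray: [0, 2, -1, 9]
Maximum sum: 10

The maximum subarray is [0, 2, -1, 9] with sum 10. This subarray runs from index 0 to index 3.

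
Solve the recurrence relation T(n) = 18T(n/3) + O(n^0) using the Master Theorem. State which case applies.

Master Theorem for T(n) = 18T(n/3) + O(n^0):

a = 18, b = 3, c = 0
log_b(a) = log_3(18) = 2.6309

Case 1: c = 0 < log_3(18) = 2.6309
T(n) = O(n^(log_3 18))

For T(n) = 18T(n/3) + O(n^0): log_3(18) = 2.6309. This is Case 1 of the Master Theorem (c < log_b(a), work dominated by leaves), giving O(n^(log_3 18)).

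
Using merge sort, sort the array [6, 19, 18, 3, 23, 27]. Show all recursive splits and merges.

Merge sort trace:

Split: [6, 19, 18, 3, 23, 27] -> [6, 19, 18] and [3, 23, 27]
  Split: [6, 19, 18] -> [6] and [19, 18]
    Split: [19, 18] -> [19] and [18]
    Merge: [19] + [18] -> [18, 19]
  Merge: [6] + [18, 19] -> [6, 18, 19]
  Split: [3, 23, 27] -> [3] and [23, 27]
    Split: [23, 27] -> [23] and [27]
    Merge: [23] + [27] -> [23, 27]
  Merge: [3] + [23, 27] -> [3, 23, 27]
Merge: [6, 18, 19] + [3, 23, 27] -> [3, 6, 18, 19, 23, 27]

Final sorted array: [3, 6, 18, 19, 23, 27]

The merge sort proceeds by recursively splitting the array and merging sorted halves.
After all merges, the sorted array is [3, 6, 18, 19, 23, 27].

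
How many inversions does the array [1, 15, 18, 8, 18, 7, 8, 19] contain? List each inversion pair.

Finding inversions in [1, 15, 18, 8, 18, 7, 8, 19]:

(1, 3): arr[1]=15 > arr[3]=8
(1, 5): arr[1]=15 > arr[5]=7
(1, 6): arr[1]=15 > arr[6]=8
(2, 3): arr[2]=18 > arr[3]=8
(2, 5): arr[2]=18 > arr[5]=7
(2, 6): arr[2]=18 > arr[6]=8
(3, 5): arr[3]=8 > arr[5]=7
(4, 5): arr[4]=18 > arr[5]=7
(4, 6): arr[4]=18 > arr[6]=8

Total inversions: 9

The array has 9 inversion(s): (1,3), (1,5), (1,6), (2,3), (2,5), (2,6), (3,5), (4,5), (4,6). Each pair (i,j) satisfies i < j and arr[i] > arr[j].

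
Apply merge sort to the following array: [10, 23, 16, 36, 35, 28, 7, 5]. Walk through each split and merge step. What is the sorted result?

Merge sort trace:

Split: [10, 23, 16, 36, 35, 28, 7, 5] -> [10, 23, 16, 36] and [35, 28, 7, 5]
  Split: [10, 23, 16, 36] -> [10, 23] and [16, 36]
    Split: [10, 23] -> [10] and [23]
    Merge: [10] + [23] -> [10, 23]
    Split: [16, 36] -> [16] and [36]
    Merge: [16] + [36] -> [16, 36]
  Merge: [10, 23] + [16, 36] -> [10, 16, 23, 36]
  Split: [35, 28, 7, 5] -> [35, 28] and [7, 5]
    Split: [35, 28] -> [35] and [28]
    Merge: [35] + [28] -> [28, 35]
    Split: [7, 5] -> [7] and [5]
    Merge: [7] + [5] -> [5, 7]
  Merge: [28, 35] + [5, 7] -> [5, 7, 28, 35]
Merge: [10, 16, 23, 36] + [5, 7, 28, 35] -> [5, 7, 10, 16, 23, 28, 35, 36]

Final sorted array: [5, 7, 10, 16, 23, 28, 35, 36]

The merge sort proceeds by recursively splitting the array and merging sorted halves.
After all merges, the sorted array is [5, 7, 10, 16, 23, 28, 35, 36].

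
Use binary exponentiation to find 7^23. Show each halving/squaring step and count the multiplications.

Computing 7^23 by squaring (build up from 7^1; each line after the first costs one multiplication):

7^1 = 7
7^2 = (7^1)^2 = 7^2 = 49
7^4 = (7^2)^2 = 49^2 = 2401
7^5 = 7 * 7^4 = 7 * 2401 = 16807
7^10 = (7^5)^2 = 16807^2 = 282475249
7^11 = 7 * 7^10 = 7 * 282475249 = 1977326743
7^22 = (7^11)^2 = 1977326743^2 = 3909821048582988049
7^23 = 7 * 7^22 = 7 * 3909821048582988049 = 27368747340080916343

Result: 27368747340080916343
Multiplications needed: 7 (7 lines after 7^1)

7^23 = 27368747340080916343. Using exponentiation by squaring, this requires 7 multiplications. The key idea: if the exponent is even, square the half-power; if odd, multiply by the base once.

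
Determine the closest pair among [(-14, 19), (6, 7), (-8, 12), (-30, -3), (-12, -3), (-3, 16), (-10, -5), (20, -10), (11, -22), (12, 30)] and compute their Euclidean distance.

Computing all pairwise distances among 10 points:

d((-14, 19), (6, 7)) = 23.3238
d((-14, 19), (-8, 12)) = 9.2195
d((-14, 19), (-30, -3)) = 27.2029
d((-14, 19), (-12, -3)) = 22.0907
d((-14, 19), (-3, 16)) = 11.4018
d((-14, 19), (-10, -5)) = 24.3311
d((-14, 19), (20, -10)) = 44.6878
d((-14, 19), (11, -22)) = 48.0208
d((-14, 19), (12, 30)) = 28.2312
d((6, 7), (-8, 12)) = 14.8661
d((6, 7), (-30, -3)) = 37.3631
d((6, 7), (-12, -3)) = 20.5913
d((6, 7), (-3, 16)) = 12.7279
d((6, 7), (-10, -5)) = 20.0
d((6, 7), (20, -10)) = 22.0227
d((6, 7), (11, -22)) = 29.4279
d((6, 7), (12, 30)) = 23.7697
d((-8, 12), (-30, -3)) = 26.6271
d((-8, 12), (-12, -3)) = 15.5242
d((-8, 12), (-3, 16)) = 6.4031
d((-8, 12), (-10, -5)) = 17.1172
d((-8, 12), (20, -10)) = 35.609
d((-8, 12), (11, -22)) = 38.9487
d((-8, 12), (12, 30)) = 26.9072
d((-30, -3), (-12, -3)) = 18.0
d((-30, -3), (-3, 16)) = 33.0151
d((-30, -3), (-10, -5)) = 20.0998
d((-30, -3), (20, -10)) = 50.4876
d((-30, -3), (11, -22)) = 45.1885
d((-30, -3), (12, 30)) = 53.4135
d((-12, -3), (-3, 16)) = 21.0238
d((-12, -3), (-10, -5)) = 2.8284 <-- minimum
d((-12, -3), (20, -10)) = 32.7567
d((-12, -3), (11, -22)) = 29.8329
d((-12, -3), (12, 30)) = 40.8044
d((-3, 16), (-10, -5)) = 22.1359
d((-3, 16), (20, -10)) = 34.7131
d((-3, 16), (11, -22)) = 40.4969
d((-3, 16), (12, 30)) = 20.5183
d((-10, -5), (20, -10)) = 30.4138
d((-10, -5), (11, -22)) = 27.0185
d((-10, -5), (12, 30)) = 41.3401
d((20, -10), (11, -22)) = 15.0
d((20, -10), (12, 30)) = 40.7922
d((11, -22), (12, 30)) = 52.0096

Closest pair: (-12, -3) and (-10, -5) with distance 2.8284

The closest pair is (-12, -3) and (-10, -5) with Euclidean distance 2.8284. For 10 points, brute-force pairwise comparison is shown above. For large n, the divide-and-conquer algorithm (sort by x, recurse on halves, check the dividing strip) achieves O(n log n).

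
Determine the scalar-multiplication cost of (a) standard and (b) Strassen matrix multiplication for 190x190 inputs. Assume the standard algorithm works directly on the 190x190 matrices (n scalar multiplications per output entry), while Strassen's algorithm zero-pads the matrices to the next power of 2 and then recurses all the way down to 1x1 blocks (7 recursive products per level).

Matrix multiplication for 190x190 matrices:

Strassen's algorithm requires power-of-2 dimensions. Pad 190x190 to 256x256 (next power of 2).

Standard algorithm: 190^3 = 6859000 multiplications
Strassen's algorithm: 7^(log2(256)) = 7^8 = 5764801 multiplications
Savings: 6859000 - 5764801 = 1094199 multiplications

Standard: 6859000 multiplications (190^3). Strassen: 5764801 multiplications (7^8, after padding to 256x256). Strassen reduces 8 recursive multiplications to 7 at each level.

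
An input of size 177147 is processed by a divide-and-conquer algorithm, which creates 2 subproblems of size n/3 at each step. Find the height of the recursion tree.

For divide and conquer with division factor 3:

Problem sizes at each level:
Level 0: 177147
Level 1: 59049
Level 2: 19683
Level 3: 6561
Level 4: 2187
Level 5: 729
Level 6: 243
Level 7: 81
Level 8: 27
Level 9: 9
Level 10: 3
Level 11: 1

The root is level 0 and the size-1 base case is level 11 (the tree spans levels 0 through 11, i.e. 12 levels counting the root), so the depth is the number of divisions: log_3(177147) = 11

The recursion tree depth is log_3(177147) = 11. At each level, the problem size is divided by 3, so it takes 11 divisions to reduce to a base case of size 1. The algorithm makes 2 recursive calls at each level.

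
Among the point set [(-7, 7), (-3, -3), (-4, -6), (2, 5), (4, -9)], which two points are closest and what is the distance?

Computing all pairwise distances among 5 points:

d((-7, 7), (-3, -3)) = 10.7703
d((-7, 7), (-4, -6)) = 13.3417
d((-7, 7), (2, 5)) = 9.2195
d((-7, 7), (4, -9)) = 19.4165
d((-3, -3), (-4, -6)) = 3.1623 <-- minimum
d((-3, -3), (2, 5)) = 9.434
d((-3, -3), (4, -9)) = 9.2195
d((-4, -6), (2, 5)) = 12.53
d((-4, -6), (4, -9)) = 8.544
d((2, 5), (4, -9)) = 14.1421

Closest pair: (-3, -3) and (-4, -6) with distance 3.1623

The closest pair is (-3, -3) and (-4, -6) with Euclidean distance 3.1623. For 5 points, brute-force pairwise comparison is shown above. For large n, the divide-and-conquer algorithm (sort by x, recurse on halves, check the dividing strip) achieves O(n log n).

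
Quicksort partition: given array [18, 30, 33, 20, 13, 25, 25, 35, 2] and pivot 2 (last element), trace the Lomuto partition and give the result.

Lomuto partition with pivot = 2:

Initial array: [18, 30, 33, 20, 13, 25, 25, 35, 2]

arr[0]=18 > 2: no swap
arr[1]=30 > 2: no swap
arr[2]=33 > 2: no swap
arr[3]=20 > 2: no swap
arr[4]=13 > 2: no swap
arr[5]=25 > 2: no swap
arr[6]=25 > 2: no swap
arr[7]=35 > 2: no swap

Place pivot at position 0: [2, 30, 33, 20, 13, 25, 25, 35, 18]
Pivot position: 0

After partitioning with pivot 2, the array becomes [2, 30, 33, 20, 13, 25, 25, 35, 18]. The pivot is placed at index 0. All elements to the left of the pivot are <= 2, and all elements to the right are > 2.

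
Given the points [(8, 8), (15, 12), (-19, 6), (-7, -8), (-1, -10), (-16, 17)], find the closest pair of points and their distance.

Computing all pairwise distances among 6 points:

d((8, 8), (15, 12)) = 8.0623
d((8, 8), (-19, 6)) = 27.074
d((8, 8), (-7, -8)) = 21.9317
d((8, 8), (-1, -10)) = 20.1246
d((8, 8), (-16, 17)) = 25.632
d((15, 12), (-19, 6)) = 34.5254
d((15, 12), (-7, -8)) = 29.7321
d((15, 12), (-1, -10)) = 27.2029
d((15, 12), (-16, 17)) = 31.4006
d((-19, 6), (-7, -8)) = 18.4391
d((-19, 6), (-1, -10)) = 24.0832
d((-19, 6), (-16, 17)) = 11.4018
d((-7, -8), (-1, -10)) = 6.3246 <-- minimum
d((-7, -8), (-16, 17)) = 26.5707
d((-1, -10), (-16, 17)) = 30.8869

Closest pair: (-7, -8) and (-1, -10) with distance 6.3246

The closest pair is (-7, -8) and (-1, -10) with Euclidean distance 6.3246. For 6 points, brute-force pairwise comparison is shown above. For large n, the divide-and-conquer algorithm (sort by x, recurse on halves, check the dividing strip) achieves O(n log n).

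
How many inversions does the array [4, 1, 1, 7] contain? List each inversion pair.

Finding inversions in [4, 1, 1, 7]:

(0, 1): arr[0]=4 > arr[1]=1
(0, 2): arr[0]=4 > arr[2]=1

Total inversions: 2

The array has 2 inversion(s): (0,1), (0,2). Each pair (i,j) satisfies i < j and arr[i] > arr[j].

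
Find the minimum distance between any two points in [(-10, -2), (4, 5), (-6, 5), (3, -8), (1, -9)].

Computing all pairwise distances among 5 points:

d((-10, -2), (4, 5)) = 15.6525
d((-10, -2), (-6, 5)) = 8.0623
d((-10, -2), (3, -8)) = 14.3178
d((-10, -2), (1, -9)) = 13.0384
d((4, 5), (-6, 5)) = 10.0
d((4, 5), (3, -8)) = 13.0384
d((4, 5), (1, -9)) = 14.3178
d((-6, 5), (3, -8)) = 15.8114
d((-6, 5), (1, -9)) = 15.6525
d((3, -8), (1, -9)) = 2.2361 <-- minimum

Closest pair: (3, -8) and (1, -9) with distance 2.2361

The closest pair is (3, -8) and (1, -9) with Euclidean distance 2.2361. For 5 points, brute-force pairwise comparison is shown above. For large n, the divide-and-conquer algorithm (sort by x, recurse on halves, check the dividing strip) achieves O(n log n).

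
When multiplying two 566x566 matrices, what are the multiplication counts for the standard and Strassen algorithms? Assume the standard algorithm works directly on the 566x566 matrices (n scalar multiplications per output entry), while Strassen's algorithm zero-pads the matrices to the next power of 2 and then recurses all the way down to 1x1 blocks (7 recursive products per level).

Matrix multiplication for 566x566 matrices:

Strassen's algorithm requires power-of-2 dimensions. Pad 566x566 to 1024x1024 (next power of 2).

Standard algorithm: 566^3 = 181321496 multiplications
Strassen's algorithm: 7^(log2(1024)) = 7^10 = 282475249 multiplications
Difference: 181321496 - 282475249 = -101153753 (Strassen uses MORE here due to padding overhead — for small or just-over-power-of-2 n, padding can outweigh the per-level savings)

Standard: 181321496 multiplications (566^3). Strassen: 282475249 multiplications (7^10, after padding to 1024x1024). Strassen reduces 8 recursive multiplications to 7 at each level.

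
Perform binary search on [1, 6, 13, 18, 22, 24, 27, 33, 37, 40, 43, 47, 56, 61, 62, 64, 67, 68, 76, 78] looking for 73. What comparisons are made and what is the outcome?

Binary search for 73 in [1, 6, 13, 18, 22, 24, 27, 33, 37, 40, 43, 47, 56, 61, 62, 64, 67, 68, 76, 78]:

lo=0, hi=19, mid=9, arr[mid]=40 -> 40 < 73, search right half
lo=10, hi=19, mid=14, arr[mid]=62 -> 62 < 73, search right half
lo=15, hi=19, mid=17, arr[mid]=68 -> 68 < 73, search right half
lo=18, hi=19, mid=18, arr[mid]=76 -> 76 > 73, search left half
lo=18 > hi=17, target 73 not found

Binary search determines that 73 is not in the array after 4 comparisons. The search space was exhausted without finding the target.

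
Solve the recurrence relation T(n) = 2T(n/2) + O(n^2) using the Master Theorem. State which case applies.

Master Theorem for T(n) = 2T(n/2) + O(n^2):

a = 2, b = 2, c = 2
log_b(a) = log_2(2) = 1.0000

Case 3: c = 2 > log_2(2) = 1.0000
T(n) = O(n^2) = O(n^2)

For T(n) = 2T(n/2) + O(n^2): log_2(2) = 1.0000. This is Case 3 of the Master Theorem (c > log_b(a), work dominated by root), giving O(n^2).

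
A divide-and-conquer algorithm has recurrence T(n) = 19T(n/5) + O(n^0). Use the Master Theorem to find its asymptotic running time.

Master Theorem for T(n) = 19T(n/5) + O(n^0):

a = 19, b = 5, c = 0
log_b(a) = log_5(19) = 1.8295

Case 1: c = 0 < log_5(19) = 1.8295
T(n) = O(n^(log_5 19))

For T(n) = 19T(n/5) + O(n^0): log_5(19) = 1.8295. This is Case 1 of the Master Theorem (c < log_b(a), work dominated by leaves), giving O(n^(log_5 19)).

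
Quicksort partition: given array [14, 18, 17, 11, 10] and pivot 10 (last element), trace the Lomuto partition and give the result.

Lomuto partition with pivot = 10:

Initial array: [14, 18, 17, 11, 10]

arr[0]=14 > 10: no swap
arr[1]=18 > 10: no swap
arr[2]=17 > 10: no swap
arr[3]=11 > 10: no swap

Place pivot at position 0: [10, 18, 17, 11, 14]
Pivot position: 0

After partitioning with pivot 10, the array becomes [10, 18, 17, 11, 14]. The pivot is placed at index 0. All elements to the left of the pivot are <= 10, and all elements to the right are > 10.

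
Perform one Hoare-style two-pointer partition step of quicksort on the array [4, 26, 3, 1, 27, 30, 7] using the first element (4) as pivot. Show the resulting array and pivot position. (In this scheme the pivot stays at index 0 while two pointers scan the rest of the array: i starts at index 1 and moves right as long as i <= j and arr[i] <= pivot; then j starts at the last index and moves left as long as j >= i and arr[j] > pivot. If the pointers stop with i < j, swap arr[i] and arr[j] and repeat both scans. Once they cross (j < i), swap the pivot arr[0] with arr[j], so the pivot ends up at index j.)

Hoare-style two-pointer partition with pivot = 4:

Initial array: [4, 26, 3, 1, 27, 30, 7]

Pointers start at i = 1, j = 6.
i stops at index 1 (arr[1]=26 > 4), j stops at index 3 (arr[3]=1 <= 4): swap arr[1] and arr[3], array becomes [4, 1, 3, 26, 27, 30, 7]
i ends at 3, j ends at 2: the pointers have crossed (j < i), so scanning stops.

Swap pivot arr[0] with arr[2] to place pivot at position 2: [3, 1, 4, 26, 27, 30, 7]
Pivot position: 2

After partitioning with pivot 4, the array becomes [3, 1, 4, 26, 27, 30, 7]. The pivot is placed at index 2. All elements to the left of the pivot are <= 4, and all elements to the right are > 4.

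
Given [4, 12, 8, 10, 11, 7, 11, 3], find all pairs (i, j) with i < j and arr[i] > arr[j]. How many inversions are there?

Finding inversions in [4, 12, 8, 10, 11, 7, 11, 3]:

(0, 7): arr[0]=4 > arr[7]=3
(1, 2): arr[1]=12 > arr[2]=8
(1, 3): arr[1]=12 > arr[3]=10
(1, 4): arr[1]=12 > arr[4]=11
(1, 5): arr[1]=12 > arr[5]=7
(1, 6): arr[1]=12 > arr[6]=11
(1, 7): arr[1]=12 > arr[7]=3
(2, 5): arr[2]=8 > arr[5]=7
(2, 7): arr[2]=8 > arr[7]=3
(3, 5): arr[3]=10 > arr[5]=7
(3, 7): arr[3]=10 > arr[7]=3
(4, 5): arr[4]=11 > arr[5]=7
(4, 7): arr[4]=11 > arr[7]=3
(5, 7): arr[5]=7 > arr[7]=3
(6, 7): arr[6]=11 > arr[7]=3

Total inversions: 15

The array has 15 inversion(s): (0,7), (1,2), (1,3), (1,4), (1,5), (1,6), (1,7), (2,5), (2,7), (3,5), (3,7), (4,5), (4,7), (5,7), (6,7). Each pair (i,j) satisfies i < j and arr[i] > arr[j].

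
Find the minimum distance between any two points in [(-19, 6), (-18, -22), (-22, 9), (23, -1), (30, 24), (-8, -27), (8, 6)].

Computing all pairwise distances among 7 points:

d((-19, 6), (-18, -22)) = 28.0179
d((-19, 6), (-22, 9)) = 4.2426 <-- minimum
d((-19, 6), (23, -1)) = 42.5793
d((-19, 6), (30, 24)) = 52.2015
d((-19, 6), (-8, -27)) = 34.7851
d((-19, 6), (8, 6)) = 27.0
d((-18, -22), (-22, 9)) = 31.257
d((-18, -22), (23, -1)) = 46.0652
d((-18, -22), (30, 24)) = 66.4831
d((-18, -22), (-8, -27)) = 11.1803
d((-18, -22), (8, 6)) = 38.2099
d((-22, 9), (23, -1)) = 46.0977
d((-22, 9), (30, 24)) = 54.1202
d((-22, 9), (-8, -27)) = 38.6264
d((-22, 9), (8, 6)) = 30.1496
d((23, -1), (30, 24)) = 25.9615
d((23, -1), (-8, -27)) = 40.4599
d((23, -1), (8, 6)) = 16.5529
d((30, 24), (-8, -27)) = 63.6003
d((30, 24), (8, 6)) = 28.4253
d((-8, -27), (8, 6)) = 36.6742

Closest pair: (-19, 6) and (-22, 9) with distance 4.2426

The closest pair is (-19, 6) and (-22, 9) with Euclidean distance 4.2426. For 7 points, brute-force pairwise comparison is shown above. For large n, the divide-and-conquer algorithm (sort by x, recurse on halves, check the dividing strip) achieves O(n log n).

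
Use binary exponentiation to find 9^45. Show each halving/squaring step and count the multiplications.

Computing 9^45 by squaring (build up from 9^1; each line after the first costs one multiplication):

9^1 = 9
9^2 = (9^1)^2 = 9^2 = 81
9^4 = (9^2)^2 = 81^2 = 6561
9^5 = 9 * 9^4 = 9 * 6561 = 59049
9^10 = (9^5)^2 = 59049^2 = 3486784401
9^11 = 9 * 9^10 = 9 * 3486784401 = 31381059609
9^22 = (9^11)^2 = 31381059609^2 = 984770902183611232881
9^44 = (9^22)^2 = 984770902183611232881^2 = 969773729787523602876821942164080815560161
9^45 = 9 * 9^44 = 9 * 969773729787523602876821942164080815560161 = 8727963568087712425891397479476727340041449

Result: 8727963568087712425891397479476727340041449
Multiplications needed: 8 (8 lines after 9^1)

9^45 = 8727963568087712425891397479476727340041449. Using exponentiation by squaring, this requires 8 multiplications. The key idea: if the exponent is even, square the half-power; if odd, multiply by the base once.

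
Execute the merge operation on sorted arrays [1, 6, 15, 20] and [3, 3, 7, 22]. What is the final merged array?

Merging process:

Compare 1 vs 3: take 1 from left. Merged: [1]
Compare 6 vs 3: take 3 from right. Merged: [1, 3]
Compare 6 vs 3: take 3 from right. Merged: [1, 3, 3]
Compare 6 vs 7: take 6 from left. Merged: [1, 3, 3, 6]
Compare 15 vs 7: take 7 from right. Merged: [1, 3, 3, 6, 7]
Compare 15 vs 22: take 15 from left. Merged: [1, 3, 3, 6, 7, 15]
Compare 20 vs 22: take 20 from left. Merged: [1, 3, 3, 6, 7, 15, 20]
Append remaining from right: [22]. Merged: [1, 3, 3, 6, 7, 15, 20, 22]

Final merged array: [1, 3, 3, 6, 7, 15, 20, 22]
Total comparisons: 7

The merged array is [1, 3, 3, 6, 7, 15, 20, 22], requiring 7 comparisons. The merge step runs in O(n) time where n is the total number of elements.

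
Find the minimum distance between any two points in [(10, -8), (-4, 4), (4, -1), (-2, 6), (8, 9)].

Computing all pairwise distances among 5 points:

d((10, -8), (-4, 4)) = 18.4391
d((10, -8), (4, -1)) = 9.2195
d((10, -8), (-2, 6)) = 18.4391
d((10, -8), (8, 9)) = 17.1172
d((-4, 4), (4, -1)) = 9.434
d((-4, 4), (-2, 6)) = 2.8284 <-- minimum
d((-4, 4), (8, 9)) = 13.0
d((4, -1), (-2, 6)) = 9.2195
d((4, -1), (8, 9)) = 10.7703
d((-2, 6), (8, 9)) = 10.4403

Closest pair: (-4, 4) and (-2, 6) with distance 2.8284

The closest pair is (-4, 4) and (-2, 6) with Euclidean distance 2.8284. For 5 points, brute-force pairwise comparison is shown above. For large n, the divide-and-conquer algorithm (sort by x, recurse on halves, check the dividing strip) achieves O(n log n).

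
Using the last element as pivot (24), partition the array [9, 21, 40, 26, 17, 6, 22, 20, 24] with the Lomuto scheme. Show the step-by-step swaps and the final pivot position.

Lomuto partition with pivot = 24:

Initial array: [9, 21, 40, 26, 17, 6, 22, 20, 24]

arr[0]=9 <= 24: swap with position 0, array becomes [9, 21, 40, 26, 17, 6, 22, 20, 24]
arr[1]=21 <= 24: swap with position 1, array becomes [9, 21, 40, 26, 17, 6, 22, 20, 24]
arr[2]=40 > 24: no swap
arr[3]=26 > 24: no swap
arr[4]=17 <= 24: swap with position 2, array becomes [9, 21, 17, 26, 40, 6, 22, 20, 24]
arr[5]=6 <= 24: swap with position 3, array becomes [9, 21, 17, 6, 40, 26, 22, 20, 24]
arr[6]=22 <= 24: swap with position 4, array becomes [9, 21, 17, 6, 22, 26, 40, 20, 24]
arr[7]=20 <= 24: swap with position 5, array becomes [9, 21, 17, 6, 22, 20, 40, 26, 24]

Place pivot at position 6: [9, 21, 17, 6, 22, 20, 24, 26, 40]
Pivot position: 6

After partitioning with pivot 24, the array becomes [9, 21, 17, 6, 22, 20, 24, 26, 40]. The pivot is placed at index 6. All elements to the left of the pivot are <= 24, and all elements to the right are > 24.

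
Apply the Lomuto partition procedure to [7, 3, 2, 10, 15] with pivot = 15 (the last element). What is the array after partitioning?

Lomuto partition with pivot = 15:

Initial array: [7, 3, 2, 10, 15]

arr[0]=7 <= 15: swap with position 0, array becomes [7, 3, 2, 10, 15]
arr[1]=3 <= 15: swap with position 1, array becomes [7, 3, 2, 10, 15]
arr[2]=2 <= 15: swap with position 2, array becomes [7, 3, 2, 10, 15]
arr[3]=10 <= 15: swap with position 3, array becomes [7, 3, 2, 10, 15]

Place pivot at position 4: [7, 3, 2, 10, 15]
Pivot position: 4

After partitioning with pivot 15, the array becomes [7, 3, 2, 10, 15]. The pivot is placed at index 4. All elements to the left of the pivot are <= 15, and all elements to the right are > 15.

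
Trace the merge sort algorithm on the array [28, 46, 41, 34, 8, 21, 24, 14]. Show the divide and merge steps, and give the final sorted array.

Merge sort trace:

Split: [28, 46, 41, 34, 8, 21, 24, 14] -> [28, 46, 41, 34] and [8, 21, 24, 14]
  Split: [28, 46, 41, 34] -> [28, 46] and [41, 34]
    Split: [28, 46] -> [28] and [46]
    Merge: [28] + [46] -> [28, 46]
    Split: [41, 34] -> [41] and [34]
    Merge: [41] + [34] -> [34, 41]
  Merge: [28, 46] + [34, 41] -> [28, 34, 41, 46]
  Split: [8, 21, 24, 14] -> [8, 21] and [24, 14]
    Split: [8, 21] -> [8] and [21]
    Merge: [8] + [21] -> [8, 21]
    Split: [24, 14] -> [24] and [14]
    Merge: [24] + [14] -> [14, 24]
  Merge: [8, 21] + [14, 24] -> [8, 14, 21, 24]
Merge: [28, 34, 41, 46] + [8, 14, 21, 24] -> [8, 14, 21, 24, 28, 34, 41, 46]

Final sorted array: [8, 14, 21, 24, 28, 34, 41, 46]

The merge sort proceeds by recursively splitting the array and merging sorted halves.
After all merges, the sorted array is [8, 14, 21, 24, 28, 34, 41, 46].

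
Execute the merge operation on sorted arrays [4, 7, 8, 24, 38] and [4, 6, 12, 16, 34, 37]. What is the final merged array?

Merging process:

Compare 4 vs 4: take 4 from left. Merged: [4]
Compare 7 vs 4: take 4 from right. Merged: [4, 4]
Compare 7 vs 6: take 6 from right. Merged: [4, 4, 6]
Compare 7 vs 12: take 7 from left. Merged: [4, 4, 6, 7]
Compare 8 vs 12: take 8 from left. Merged: [4, 4, 6, 7, 8]
Compare 24 vs 12: take 12 from right. Merged: [4, 4, 6, 7, 8, 12]
Compare 24 vs 16: take 16 from right. Merged: [4, 4, 6, 7, 8, 12, 16]
Compare 24 vs 34: take 24 from left. Merged: [4, 4, 6, 7, 8, 12, 16, 24]
Compare 38 vs 34: take 34 from right. Merged: [4, 4, 6, 7, 8, 12, 16, 24, 34]
Compare 38 vs 37: take 37 from right. Merged: [4, 4, 6, 7, 8, 12, 16, 24, 34, 37]
Append remaining from left: [38]. Merged: [4, 4, 6, 7, 8, 12, 16, 24, 34, 37, 38]

Final merged array: [4, 4, 6, 7, 8, 12, 16, 24, 34, 37, 38]
Total comparisons: 10

The merged array is [4, 4, 6, 7, 8, 12, 16, 24, 34, 37, 38], requiring 10 comparisons. The merge step runs in O(n) time where n is the total number of elements.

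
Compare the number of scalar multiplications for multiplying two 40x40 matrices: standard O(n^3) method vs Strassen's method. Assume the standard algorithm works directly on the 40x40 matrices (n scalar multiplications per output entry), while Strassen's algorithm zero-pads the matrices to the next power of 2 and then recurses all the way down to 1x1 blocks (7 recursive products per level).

Matrix multiplication for 40x40 matrices:

Strassen's algorithm requires power-of-2 dimensions. Pad 40x40 to 64x64 (next power of 2).

Standard algorithm: 40^3 = 64000 multiplications
Strassen's algorithm: 7^(log2(64)) = 7^6 = 117649 multiplications
Difference: 64000 - 117649 = -53649 (Strassen uses MORE here due to padding overhead — for small or just-over-power-of-2 n, padding can outweigh the per-level savings)

Standard: 64000 multiplications (40^3). Strassen: 117649 multiplications (7^6, after padding to 64x64). Strassen reduces 8 recursive multiplications to 7 at each level.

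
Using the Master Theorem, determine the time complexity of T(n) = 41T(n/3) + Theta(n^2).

Master Theorem for T(n) = 41T(n/3) + O(n^2):

a = 41, b = 3, c = 2
log_b(a) = log_3(41) = 3.3802

Case 1: c = 2 < log_3(41) = 3.3802
T(n) = O(n^(log_3 41))

For T(n) = 41T(n/3) + O(n^2): log_3(41) = 3.3802. This is Case 1 of the Master Theorem (c < log_b(a), work dominated by leaves), giving O(n^(log_3 41)).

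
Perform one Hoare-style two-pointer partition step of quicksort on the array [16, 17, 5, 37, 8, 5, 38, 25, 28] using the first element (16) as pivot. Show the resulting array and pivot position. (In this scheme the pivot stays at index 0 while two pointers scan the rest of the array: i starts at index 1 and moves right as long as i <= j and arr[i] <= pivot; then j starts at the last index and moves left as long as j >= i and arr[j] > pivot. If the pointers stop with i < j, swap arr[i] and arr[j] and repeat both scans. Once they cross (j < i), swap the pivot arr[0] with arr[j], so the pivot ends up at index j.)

Hoare-style two-pointer partition with pivot = 16:

Initial array: [16, 17, 5, 37, 8, 5, 38, 25, 28]

Pointers start at i = 1, j = 8.
i stops at index 1 (arr[1]=17 > 16), j stops at index 5 (arr[5]=5 <= 16): swap arr[1] and arr[5], array becomes [16, 5, 5, 37, 8, 17, 38, 25, 28]
i stops at index 3 (arr[3]=37 > 16), j stops at index 4 (arr[4]=8 <= 16): swap arr[3] and arr[4], array becomes [16, 5, 5, 8, 37, 17, 38, 25, 28]
i ends at 4, j ends at 3: the pointers have crossed (j < i), so scanning stops.

Swap pivot arr[0] with arr[3] to place pivot at position 3: [8, 5, 5, 16, 37, 17, 38, 25, 28]
Pivot position: 3

After partitioning with pivot 16, the array becomes [8, 5, 5, 16, 37, 17, 38, 25, 28]. The pivot is placed at index 3. All elements to the left of the pivot are <= 16, and all elements to the right are > 16.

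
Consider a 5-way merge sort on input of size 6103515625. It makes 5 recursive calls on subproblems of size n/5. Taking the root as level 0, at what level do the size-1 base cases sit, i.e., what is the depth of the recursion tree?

For divide and conquer with division factor 5:

Problem sizes at each level:
Level 0: 6103515625
Level 1: 1220703125
Level 2: 244140625
Level 3: 48828125
Level 4: 9765625
Level 5: 1953125
Level 6: 390625
Level 7: 78125
Level 8: 15625
Level 9: 3125
Level 10: 625
Level 11: 125
Level 12: 25
Level 13: 5
Level 14: 1

The root is level 0 and the size-1 base case is level 14 (the tree spans levels 0 through 14, i.e. 15 levels counting the root), so the depth is the number of divisions: log_5(6103515625) = 14

The recursion tree depth is log_5(6103515625) = 14. At each level, the problem size is divided by 5, so it takes 14 divisions to reduce to a base case of size 1. The algorithm makes 5 recursive calls at each level.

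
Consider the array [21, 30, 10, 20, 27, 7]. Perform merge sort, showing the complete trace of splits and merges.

Merge sort trace:

Split: [21, 30, 10, 20, 27, 7] -> [21, 30, 10] and [20, 27, 7]
  Split: [21, 30, 10] -> [21] and [30, 10]
    Split: [30, 10] -> [30] and [10]
    Merge: [30] + [10] -> [10, 30]
  Merge: [21] + [10, 30] -> [10, 21, 30]
  Split: [20, 27, 7] -> [20] and [27, 7]
    Split: [27, 7] -> [27] and [7]
    Merge: [27] + [7] -> [7, 27]
  Merge: [20] + [7, 27] -> [7, 20, 27]
Merge: [10, 21, 30] + [7, 20, 27] -> [7, 10, 20, 21, 27, 30]

Final sorted array: [7, 10, 20, 21, 27, 30]

The merge sort proceeds by recursively splitting the array and merging sorted halves.
After all merges, the sorted array is [7, 10, 20, 21, 27, 30].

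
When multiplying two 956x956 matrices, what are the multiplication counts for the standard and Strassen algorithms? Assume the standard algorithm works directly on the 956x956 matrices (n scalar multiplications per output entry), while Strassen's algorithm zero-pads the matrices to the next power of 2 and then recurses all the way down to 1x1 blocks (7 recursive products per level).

Matrix multiplication for 956x956 matrices:

Strassen's algorithm requires power-of-2 dimensions. Pad 956x956 to 1024x1024 (next power of 2).

Standard algorithm: 956^3 = 873722816 multiplications
Strassen's algorithm: 7^(log2(1024)) = 7^10 = 282475249 multiplications
Savings: 873722816 - 282475249 = 591247567 multiplications

Standard: 873722816 multiplications (956^3). Strassen: 282475249 multiplications (7^10, after padding to 1024x1024). Strassen reduces 8 recursive multiplications to 7 at each level.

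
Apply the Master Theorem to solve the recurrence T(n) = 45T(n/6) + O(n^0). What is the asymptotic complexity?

Master Theorem for T(n) = 45T(n/6) + O(n^0):

a = 45, b = 6, c = 0
log_b(a) = log_6(45) = 2.1245

Case 1: c = 0 < log_6(45) = 2.1245
T(n) = O(n^(log_6 45))

For T(n) = 45T(n/6) + O(n^0): log_6(45) = 2.1245. This is Case 1 of the Master Theorem (c < log_b(a), work dominated by leaves), giving O(n^(log_6 45)).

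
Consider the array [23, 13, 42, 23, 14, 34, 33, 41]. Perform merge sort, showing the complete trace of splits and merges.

Merge sort trace:

Split: [23, 13, 42, 23, 14, 34, 33, 41] -> [23, 13, 42, 23] and [14, 34, 33, 41]
  Split: [23, 13, 42, 23] -> [23, 13] and [42, 23]
    Split: [23, 13] -> [23] and [13]
    Merge: [23] + [13] -> [13, 23]
    Split: [42, 23] -> [42] and [23]
    Merge: [42] + [23] -> [23, 42]
  Merge: [13, 23] + [23, 42] -> [13, 23, 23, 42]
  Split: [14, 34, 33, 41] -> [14, 34] and [33, 41]
    Split: [14, 34] -> [14] and [34]
    Merge: [14] + [34] -> [14, 34]
    Split: [33, 41] -> [33] and [41]
    Merge: [33] + [41] -> [33, 41]
  Merge: [14, 34] + [33, 41] -> [14, 33, 34, 41]
Merge: [13, 23, 23, 42] + [14, 33, 34, 41] -> [13, 14, 23, 23, 33, 34, 41, 42]

Final sorted array: [13, 14, 23, 23, 33, 34, 41, 42]

The merge sort proceeds by recursively splitting the array and merging sorted halves.
After all merges, the sorted array is [13, 14, 23, 23, 33, 34, 41, 42].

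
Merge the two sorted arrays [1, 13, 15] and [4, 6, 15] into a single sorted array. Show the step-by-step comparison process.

Merging process:

Compare 1 vs 4: take 1 from left. Merged: [1]
Compare 13 vs 4: take 4 from right. Merged: [1, 4]
Compare 13 vs 6: take 6 from right. Merged: [1, 4, 6]
Compare 13 vs 15: take 13 from left. Merged: [1, 4, 6, 13]
Compare 15 vs 15: take 15 from left. Merged: [1, 4, 6, 13, 15]
Append remaining from right: [15]. Merged: [1, 4, 6, 13, 15, 15]

Final merged array: [1, 4, 6, 13, 15, 15]
Total comparisons: 5

The merged array is [1, 4, 6, 13, 15, 15], requiring 5 comparisons. The merge step runs in O(n) time where n is the total number of elements.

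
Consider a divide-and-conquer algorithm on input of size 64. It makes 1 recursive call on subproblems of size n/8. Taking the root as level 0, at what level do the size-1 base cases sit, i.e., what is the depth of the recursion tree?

For divide and conquer with division factor 8:

Problem sizes at each level:
Level 0: 64
Level 1: 8
Level 2: 1

The root is level 0 and the size-1 base case is level 2 (the tree spans levels 0 through 2, i.e. 3 levels counting the root), so the depth is the number of divisions: log_8(64) = 2

The recursion tree depth is log_8(64) = 2. At each level, the problem size is divided by 8, so it takes 2 divisions to reduce to a base case of size 1. The algorithm makes 1 recursive call at each level.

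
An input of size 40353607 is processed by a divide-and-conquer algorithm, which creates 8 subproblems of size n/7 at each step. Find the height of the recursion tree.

For divide and conquer with division factor 7:

Problem sizes at each level:
Level 0: 40353607
Level 1: 5764801
Level 2: 823543
Level 3: 117649
Level 4: 16807
Level 5: 2401
Level 6: 343
Level 7: 49
Level 8: 7
Level 9: 1

The root is level 0 and the size-1 base case is level 9 (the tree spans levels 0 through 9, i.e. 10 levels counting the root), so the depth is the number of divisions: log_7(40353607) = 9

The recursion tree depth is log_7(40353607) = 9. At each level, the problem size is divided by 7, so it takes 9 divisions to reduce to a base case of size 1. The algorithm makes 8 recursive calls at each level.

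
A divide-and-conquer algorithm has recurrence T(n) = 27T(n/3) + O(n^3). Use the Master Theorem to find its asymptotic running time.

Master Theorem for T(n) = 27T(n/3) + O(n^3):

a = 27, b = 3, c = 3
log_b(a) = log_3(27) = 3.0000

Case 2: c = 3 = log_3(27) = 3.0000
T(n) = O(n^3 log n) = O(n^3 log n)

For T(n) = 27T(n/3) + O(n^3): log_3(27) = 3.0000. This is Case 2 of the Master Theorem (c = log_b(a), equal work at all levels), giving O(n^3 log n).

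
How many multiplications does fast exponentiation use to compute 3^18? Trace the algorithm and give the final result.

Computing 3^18 by squaring (build up from 3^1; each line after the first costs one multiplication):

3^1 = 3
3^2 = (3^1)^2 = 3^2 = 9
3^4 = (3^2)^2 = 9^2 = 81
3^8 = (3^4)^2 = 81^2 = 6561
3^9 = 3 * 3^8 = 3 * 6561 = 19683
3^18 = (3^9)^2 = 19683^2 = 387420489

Result: 387420489
Multiplications needed: 5 (5 lines after 3^1)

3^18 = 387420489. Using exponentiation by squaring, this requires 5 multiplications. The key idea: if the exponent is even, square the half-power; if odd, multiply by the base once.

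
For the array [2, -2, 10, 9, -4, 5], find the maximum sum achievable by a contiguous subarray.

Using Kadane's algorithm on [2, -2, 10, 9, -4, 5]:

Scanning through the array:
Position 1 (value -2): max_ending_here = 0, max_so_far = 2
Position 2 (value 10): max_ending_here = 10, max_so_far = 10
Position 3 (value 9): max_ending_here = 19, max_so_far = 19
Position 4 (value -4): max_ending_here = 15, max_so_far = 19
Position 5 (value 5): max_ending_here = 20, max_so_far = 20

Maximum subarray: [2, -2, 10, 9, -4, 5]
Maximum sum: 20

The maximum subarray is [2, -2, 10, 9, -4, 5] with sum 20. This subarray runs from index 0 to index 5.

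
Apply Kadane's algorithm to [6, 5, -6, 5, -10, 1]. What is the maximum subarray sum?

Using Kadane's algorithm on [6, 5, -6, 5, -10, 1]:

Scanning through the array:
Position 1 (value 5): max_ending_here = 11, max_so_far = 11
Position 2 (value -6): max_ending_here = 5, max_so_far = 11
Position 3 (value 5): max_ending_here = 10, max_so_far = 11
Position 4 (value -10): max_ending_here = 0, max_so_far = 11
Position 5 (value 1): max_ending_here = 1, max_so_far = 11

Maximum subarray: [6, 5]
Maximum sum: 11

The maximum subarray is [6, 5] with sum 11. This subarray runs from index 0 to index 1.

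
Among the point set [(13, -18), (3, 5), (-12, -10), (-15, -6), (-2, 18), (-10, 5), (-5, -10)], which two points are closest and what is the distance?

Computing all pairwise distances among 7 points:

d((13, -18), (3, 5)) = 25.0799
d((13, -18), (-12, -10)) = 26.2488
d((13, -18), (-15, -6)) = 30.4631
d((13, -18), (-2, 18)) = 39.0
d((13, -18), (-10, 5)) = 32.5269
d((13, -18), (-5, -10)) = 19.6977
d((3, 5), (-12, -10)) = 21.2132
d((3, 5), (-15, -6)) = 21.095
d((3, 5), (-2, 18)) = 13.9284
d((3, 5), (-10, 5)) = 13.0
d((3, 5), (-5, -10)) = 17.0
d((-12, -10), (-15, -6)) = 5.0 <-- minimum
d((-12, -10), (-2, 18)) = 29.7321
d((-12, -10), (-10, 5)) = 15.1327
d((-12, -10), (-5, -10)) = 7.0
d((-15, -6), (-2, 18)) = 27.2947
d((-15, -6), (-10, 5)) = 12.083
d((-15, -6), (-5, -10)) = 10.7703
d((-2, 18), (-10, 5)) = 15.2643
d((-2, 18), (-5, -10)) = 28.1603
d((-10, 5), (-5, -10)) = 15.8114

Closest pair: (-12, -10) and (-15, -6) with distance 5.0

The closest pair is (-12, -10) and (-15, -6) with Euclidean distance 5.0. For 7 points, brute-force pairwise comparison is shown above. For large n, the divide-and-conquer algorithm (sort by x, recurse on halves, check the dividing strip) achieves O(n log n).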